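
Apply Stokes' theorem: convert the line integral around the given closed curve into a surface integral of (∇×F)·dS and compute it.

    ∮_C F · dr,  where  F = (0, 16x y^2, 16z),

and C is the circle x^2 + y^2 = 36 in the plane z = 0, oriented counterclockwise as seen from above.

Let S be the flat disk x^2 + y^2 ≤ 36 in the plane z = 0, with upward unit normal n̂ = ẑ. By Stokes' theorem,

    ∮_C F · dr = ∬_S (∇ × F) · n̂ dS = ∬_D (curl F)_z dA,

where D is the disk x^2 + y^2 ≤ 36.

Compute the curl of F = (0, 16x y^2, 16z):
    (∇ × F)_x = ∂F_z/∂y - ∂F_y/∂z = 0,
    (∇ × F)_y = ∂F_x/∂z - ∂F_z/∂x = 0,
    (∇ × F)_z = ∂F_y/∂x - ∂F_x/∂y = 16y^2.

On z = 0, (curl F)_z = 16y^2.

Convert to polar (x = r cos θ, y = r sin θ, dA = r dr dθ); the integrand becomes 16r^2sin(θ)^2, so

    ∬_D (curl F)_z dA = ∫_0^{2π} ∫_0^{6} (16r^2sin(θ)^2) · r dr dθ.

Inner (r from 0 to 6): 5184sin(θ)^2.
Outer (θ from 0 to 2π): 5184π.

Therefore ∮_C F · dr = 5184π.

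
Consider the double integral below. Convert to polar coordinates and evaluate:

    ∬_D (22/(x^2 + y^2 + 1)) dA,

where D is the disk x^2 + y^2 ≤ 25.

The region D is 0 ≤ r ≤ 5, 0 ≤ θ ≤ 2π in polar coordinates, where x = r cos(θ), y = r sin(θ), and dA = r dr dθ.

Under the substitution, the integrand becomes 22/(r^2 + 1), so

    ∬_D (22/(x^2 + y^2 + 1)) dA = ∫_{0}^{2π} ∫_{0}^{5} (22/(r^2 + 1)) · r dr dθ.

Inner integral (in r): ∫_{0}^{5} (22/(r^2 + 1)) · r dr = log(3670344486987776).

Outer integral (in θ): ∫_{0}^{2π} (log(3670344486987776)) dθ = 22π log(26).

Therefore ∬_D (22/(x^2 + y^2 + 1)) dA = 22π log(26).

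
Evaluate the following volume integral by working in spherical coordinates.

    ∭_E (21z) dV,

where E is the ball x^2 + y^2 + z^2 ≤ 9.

In spherical coordinates, x = ρ sin(φ) cos(θ), y = ρ sin(φ) sin(θ), z = ρ cos(φ), and dV = ρ^2 sin(φ) dρ dφ dθ.

The integrand becomes 21ρ cos(φ), so

    ∭_E (21z) dV = ∫_{0}^{2π} ∫_{0}^{π} ∫_{0}^{3} (21ρ cos(φ)) · ρ^2 sin(φ) dρ dφ dθ.

Inner (ρ): 1701sin(2φ)/8.
Middle (φ): 0.
Outer (θ): 0.

Therefore the triple integral equals 0.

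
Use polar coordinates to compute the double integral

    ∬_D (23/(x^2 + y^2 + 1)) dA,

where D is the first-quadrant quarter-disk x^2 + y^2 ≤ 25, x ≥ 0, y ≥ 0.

The region D is 0 ≤ r ≤ 5, 0 ≤ θ ≤ π/2 in polar coordinates, where x = r cos(θ), y = r sin(θ), and dA = r dr dθ.

Under the substitution, the integrand becomes 23/(r^2 + 1), so

    ∬_D (23/(x^2 + y^2 + 1)) dA = ∫_{0}^{π/2} ∫_{0}^{5} (23/(r^2 + 1)) · r dr dθ.

Inner integral (in r): ∫_{0}^{5} (23/(r^2 + 1)) · r dr = 23log(26)/2.

Outer integral (in θ): ∫_{0}^{π/2} (23log(26)/2) dθ = 23π log(26)/4.

Therefore ∬_D (23/(x^2 + y^2 + 1)) dA = 23π log(26)/4.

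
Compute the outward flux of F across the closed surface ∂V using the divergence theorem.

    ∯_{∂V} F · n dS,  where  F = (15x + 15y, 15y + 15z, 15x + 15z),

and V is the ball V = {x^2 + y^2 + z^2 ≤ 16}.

By the divergence theorem,

    ∯_{∂V} F · n dS = ∭_V (∇ · F) dV.

Compute the divergence:
    ∇ · F = ∂F_x/∂x + ∂F_y/∂y + ∂F_z/∂z = 15 + 15 + 15 = 45.

In spherical coordinates, x = ρ sin(φ) cos(θ), y = ρ sin(φ) sin(θ), z = ρ cos(φ), dV = ρ^2 sin(φ) dρ dφ dθ, with 0 ≤ ρ ≤ 4, 0 ≤ φ ≤ π, 0 ≤ θ ≤ 2π.

The integrand, after substitution and multiplying by the volume element, becomes (45) · ρ^2 sin(φ), so

    ∭_V (∇·F) dV = ∫_0^{2π} ∫_0^{π} ∫_0^{4} (45) · ρ^2 sin(φ) dρ dφ dθ.

Inner (ρ from 0 to 4): 960sin(φ).
Middle (φ from 0 to π): 1920.
Outer (θ from 0 to 2π): 3840π.

Therefore ∯_{∂V} F · n dS = 3840π.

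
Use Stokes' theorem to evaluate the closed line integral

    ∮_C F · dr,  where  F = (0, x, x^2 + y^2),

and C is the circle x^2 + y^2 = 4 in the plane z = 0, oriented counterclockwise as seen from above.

Let S be the flat disk x^2 + y^2 ≤ 4 in the plane z = 0, with upward unit normal n̂ = ẑ. By Stokes' theorem,

    ∮_C F · dr = ∬_S (∇ × F) · n̂ dS = ∬_D (curl F)_z dA,

where D is the disk x^2 + y^2 ≤ 4.

Compute the curl of F = (0, x, x^2 + y^2):
    (∇ × F)_x = ∂F_z/∂y - ∂F_y/∂z = 2y,
    (∇ × F)_y = ∂F_x/∂z - ∂F_z/∂x = -2x,
    (∇ × F)_z = ∂F_y/∂x - ∂F_x/∂y = 1.

On z = 0, (curl F)_z = 1.

Convert to polar (x = r cos θ, y = r sin θ, dA = r dr dθ); the integrand becomes 1, so

    ∬_D (curl F)_z dA = ∫_0^{2π} ∫_0^{2} (1) · r dr dθ.

Inner (r from 0 to 2): 2.
Outer (θ from 0 to 2π): 4π.

Therefore ∮_C F · dr = 4π.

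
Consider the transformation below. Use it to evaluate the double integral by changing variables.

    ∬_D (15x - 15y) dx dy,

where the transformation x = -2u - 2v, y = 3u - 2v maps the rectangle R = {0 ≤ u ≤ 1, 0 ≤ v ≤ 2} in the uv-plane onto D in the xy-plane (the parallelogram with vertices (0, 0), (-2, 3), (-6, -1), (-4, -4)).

Compute the Jacobian determinant of (x, y) with respect to (u, v):

    ∂(x,y)/∂(u,v) = | -2  -2 | = (-2)(-2) - (-2)(3) = 10.
                   | 3  -2 |

Its absolute value is |J| = 10 (the area scaling factor).

Substituting x = -2u - 2v, y = 3u - 2v into the integrand,

    15x - 15y → -75u,

so the integral becomes

    ∬_R (-75u) · |J| du dv = ∫_0^1 ∫_0^2 (-750u) dv du.

Inner (v): -1500u.
Outer (u): -750.

Therefore ∬_D (15x - 15y) dx dy = -750.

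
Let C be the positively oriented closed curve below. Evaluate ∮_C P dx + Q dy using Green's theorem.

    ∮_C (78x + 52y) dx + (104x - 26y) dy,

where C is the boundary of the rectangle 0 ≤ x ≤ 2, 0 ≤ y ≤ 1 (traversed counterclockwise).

Green's theorem converts the closed line integral into a double integral over the enclosed region D:

    ∮_C P dx + Q dy = ∬_D (∂Q/∂x - ∂P/∂y) dA.

Here P = 78x + 52y, Q = 104x - 26y, so

    ∂Q/∂x = 104,    ∂P/∂y = 52,
    ∂Q/∂x - ∂P/∂y = 52.

D is the region 0 ≤ x ≤ 2, 0 ≤ y ≤ 1. Evaluating the double integral:

    ∬_D (52) dA = ∫_0^{2} ∫_0^{1} (52) dy dx.

Inner (y from 0 to 1): 52.
Outer (x from 0 to 2): 104.

Therefore ∮_C P dx + Q dy = 104.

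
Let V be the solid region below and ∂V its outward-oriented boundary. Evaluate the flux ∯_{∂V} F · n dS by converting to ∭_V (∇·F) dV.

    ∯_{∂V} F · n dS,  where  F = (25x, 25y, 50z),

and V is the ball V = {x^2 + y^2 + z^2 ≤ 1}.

By the divergence theorem,

    ∯_{∂V} F · n dS = ∭_V (∇ · F) dV.

Compute the divergence:
    ∇ · F = ∂F_x/∂x + ∂F_y/∂y + ∂F_z/∂z = 25 + 25 + 50 = 100.

In spherical coordinates, x = ρ sin(φ) cos(θ), y = ρ sin(φ) sin(θ), z = ρ cos(φ), dV = ρ^2 sin(φ) dρ dφ dθ, with 0 ≤ ρ ≤ 1, 0 ≤ φ ≤ π, 0 ≤ θ ≤ 2π.

The integrand, after substitution and multiplying by the volume element, becomes (100) · ρ^2 sin(φ), so

    ∭_V (∇·F) dV = ∫_0^{2π} ∫_0^{π} ∫_0^{1} (100) · ρ^2 sin(φ) dρ dφ dθ.

Inner (ρ from 0 to 1): 100sin(φ)/3.
Middle (φ from 0 to π): 200/3.
Outer (θ from 0 to 2π): 400π/3.

Therefore ∯_{∂V} F · n dS = 400π/3.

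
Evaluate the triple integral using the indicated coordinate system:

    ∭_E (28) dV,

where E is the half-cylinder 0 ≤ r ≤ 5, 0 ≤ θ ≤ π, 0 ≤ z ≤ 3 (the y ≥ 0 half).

In cylindrical coordinates, x = r cos(θ), y = r sin(θ), z = z, and dV = r dr dθ dz.

The integrand becomes 28, so

    ∭_E (28) dV = ∫_{0}^{π} ∫_{0}^{5} ∫_{0}^{3} (28) · r dz dr dθ.

Inner (z): 84r.
Middle (r from 0 to 5): 1050.
Outer (θ): 1050π.

Therefore the triple integral equals 1050π.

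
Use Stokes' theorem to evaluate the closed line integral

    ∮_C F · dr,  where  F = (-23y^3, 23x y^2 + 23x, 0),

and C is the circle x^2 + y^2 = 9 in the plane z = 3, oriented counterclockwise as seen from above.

Let S be the flat disk x^2 + y^2 ≤ 9 in the plane z = 3, with upward unit normal n̂ = ẑ. By Stokes' theorem,

    ∮_C F · dr = ∬_S (∇ × F) · n̂ dS = ∬_D (curl F)_z dA,

where D is the disk x^2 + y^2 ≤ 9.

Compute the curl of F = (-23y^3, 23x y^2 + 23x, 0):
    (∇ × F)_x = ∂F_z/∂y - ∂F_y/∂z = 0,
    (∇ × F)_y = ∂F_x/∂z - ∂F_z/∂x = 0,
    (∇ × F)_z = ∂F_y/∂x - ∂F_x/∂y = 92y^2 + 23.

On z = 3, (curl F)_z = 92y^2 + 23.

Convert to polar (x = r cos θ, y = r sin θ, dA = r dr dθ); the integrand becomes 92r^2sin(θ)^2 + 23, so

    ∬_D (curl F)_z dA = ∫_0^{2π} ∫_0^{3} (92r^2sin(θ)^2 + 23) · r dr dθ.

Inner (r from 0 to 3): 1863sin(θ)^2 + 207/2.
Outer (θ from 0 to 2π): 2070π.

Therefore ∮_C F · dr = 2070π.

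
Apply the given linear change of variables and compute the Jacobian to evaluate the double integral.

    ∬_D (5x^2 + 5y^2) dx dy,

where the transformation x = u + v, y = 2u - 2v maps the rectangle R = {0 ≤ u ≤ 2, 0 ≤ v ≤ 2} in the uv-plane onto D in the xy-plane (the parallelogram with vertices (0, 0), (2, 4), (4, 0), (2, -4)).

Compute the Jacobian determinant of (x, y) with respect to (u, v):

    ∂(x,y)/∂(u,v) = | 1  1 | = (1)(-2) - (1)(2) = -4.
                   | 2  -2 |

Its absolute value is |J| = 4 (the area scaling factor).

Substituting x = u + v, y = 2u - 2v into the integrand,

    5x^2 + 5y^2 → 25u^2 - 30u v + 25v^2,

so the integral becomes

    ∬_R (25u^2 - 30u v + 25v^2) · |J| du dv = ∫_0^2 ∫_0^2 (100u^2 - 120u v + 100v^2) dv du.

Inner (v): 200u^2 - 240u + 800/3.
Outer (u): 1760/3.

Therefore ∬_D (5x^2 + 5y^2) dx dy = 1760/3.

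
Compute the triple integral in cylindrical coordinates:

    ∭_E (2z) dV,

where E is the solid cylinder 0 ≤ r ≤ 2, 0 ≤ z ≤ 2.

In cylindrical coordinates, x = r cos(θ), y = r sin(θ), z = z, and dV = r dr dθ dz.

The integrand becomes 2z, so

    ∭_E (2z) dV = ∫_{0}^{2π} ∫_{0}^{2} ∫_{0}^{2} (2z) · r dz dr dθ.

Inner (z): 4r.
Middle (r from 0 to 2): 8.
Outer (θ): 16π.

Therefore the triple integral equals 16π.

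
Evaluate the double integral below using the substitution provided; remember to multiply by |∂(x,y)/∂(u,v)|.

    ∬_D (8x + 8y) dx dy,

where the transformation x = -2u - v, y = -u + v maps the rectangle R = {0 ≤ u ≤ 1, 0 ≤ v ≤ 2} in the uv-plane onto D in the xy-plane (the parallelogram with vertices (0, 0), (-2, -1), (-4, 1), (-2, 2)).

Compute the Jacobian determinant of (x, y) with respect to (u, v):

    ∂(x,y)/∂(u,v) = | -2  -1 | = (-2)(1) - (-1)(-1) = -3.
                   | -1  1 |

Its absolute value is |J| = 3 (the area scaling factor).

Substituting x = -2u - v, y = -u + v into the integrand,

    8x + 8y → -24u,

so the integral becomes

    ∬_R (-24u) · |J| du dv = ∫_0^1 ∫_0^2 (-72u) dv du.

Inner (v): -144u.
Outer (u): -72.

Therefore ∬_D (8x + 8y) dx dy = -72.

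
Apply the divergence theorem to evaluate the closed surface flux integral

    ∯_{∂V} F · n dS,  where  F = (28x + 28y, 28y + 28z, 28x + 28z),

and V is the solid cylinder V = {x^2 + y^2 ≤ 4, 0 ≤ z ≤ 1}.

By the divergence theorem,

    ∯_{∂V} F · n dS = ∭_V (∇ · F) dV.

Compute the divergence:
    ∇ · F = ∂F_x/∂x + ∂F_y/∂y + ∂F_z/∂z = 28 + 28 + 28 = 84.

In cylindrical coordinates, x = r cos(θ), y = r sin(θ), z = z, dV = r dr dθ dz, with 0 ≤ r ≤ 2, 0 ≤ θ ≤ 2π, 0 ≤ z ≤ 1.

The integrand, after substitution and multiplying by the volume element, becomes (84) · r, so

    ∭_V (∇·F) dV = ∫_0^{2π} ∫_0^{2} ∫_0^{1} (84) · r dz dr dθ.

Inner (z from 0 to 1): 84r.
Middle (r from 0 to 2): 168.
Outer (θ from 0 to 2π): 336π.

Therefore ∯_{∂V} F · n dS = 336π.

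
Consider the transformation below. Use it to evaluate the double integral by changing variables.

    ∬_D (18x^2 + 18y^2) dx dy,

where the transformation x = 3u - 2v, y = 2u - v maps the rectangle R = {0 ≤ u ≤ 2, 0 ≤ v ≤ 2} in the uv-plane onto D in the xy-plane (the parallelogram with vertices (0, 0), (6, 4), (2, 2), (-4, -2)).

Compute the Jacobian determinant of (x, y) with respect to (u, v):

    ∂(x,y)/∂(u,v) = | 3  -2 | = (3)(-1) - (-2)(2) = 1.
                   | 2  -1 |

Its absolute value is |J| = 1 (the area scaling factor).

Substituting x = 3u - 2v, y = 2u - v into the integrand,

    18x^2 + 18y^2 → 234u^2 - 288u v + 90v^2,

so the integral becomes

    ∬_R (234u^2 - 288u v + 90v^2) · |J| du dv = ∫_0^2 ∫_0^2 (234u^2 - 288u v + 90v^2) dv du.

Inner (v): 468u^2 - 576u + 240.
Outer (u): 576.

Therefore ∬_D (18x^2 + 18y^2) dx dy = 576.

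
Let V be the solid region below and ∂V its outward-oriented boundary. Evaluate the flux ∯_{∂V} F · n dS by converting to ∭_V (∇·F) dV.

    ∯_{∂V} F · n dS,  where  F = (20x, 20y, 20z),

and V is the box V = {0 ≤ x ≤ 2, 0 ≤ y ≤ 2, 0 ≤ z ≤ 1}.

By the divergence theorem,

    ∯_{∂V} F · n dS = ∭_V (∇ · F) dV.

Compute the divergence:
    ∇ · F = ∂F_x/∂x + ∂F_y/∂y + ∂F_z/∂z = 20 + 20 + 20 = 60.

V is a rectangular box, so dV = dx dy dz with 0 ≤ x ≤ 2, 0 ≤ y ≤ 2, 0 ≤ z ≤ 1.

Integrate (60) over V as an iterated integral:

    ∭_V (∇·F) dV = ∫_0^{2} ∫_0^{2} ∫_0^{1} (60) dz dy dx.

Inner (z from 0 to 1): 60.
Middle (y from 0 to 2): 120.
Outer (x from 0 to 2): 240.

Therefore ∯_{∂V} F · n dS = 240.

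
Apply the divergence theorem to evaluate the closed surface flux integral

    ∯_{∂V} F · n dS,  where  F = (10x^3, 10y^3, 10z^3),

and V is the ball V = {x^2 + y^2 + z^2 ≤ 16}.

By the divergence theorem,

    ∯_{∂V} F · n dS = ∭_V (∇ · F) dV.

Compute the divergence:
    ∇ · F = ∂F_x/∂x + ∂F_y/∂y + ∂F_z/∂z = 30x^2 + 30y^2 + 30z^2.

In spherical coordinates, x = ρ sin(φ) cos(θ), y = ρ sin(φ) sin(θ), z = ρ cos(φ), dV = ρ^2 sin(φ) dρ dφ dθ, with 0 ≤ ρ ≤ 4, 0 ≤ φ ≤ π, 0 ≤ θ ≤ 2π.

The integrand, after substitution and multiplying by the volume element, becomes (30ρ^2) · ρ^2 sin(φ), so

    ∭_V (∇·F) dV = ∫_0^{2π} ∫_0^{π} ∫_0^{4} (30ρ^2) · ρ^2 sin(φ) dρ dφ dθ.

Inner (ρ from 0 to 4): 6144sin(φ).
Middle (φ from 0 to π): 12288.
Outer (θ from 0 to 2π): 24576π.

Therefore ∯_{∂V} F · n dS = 24576π.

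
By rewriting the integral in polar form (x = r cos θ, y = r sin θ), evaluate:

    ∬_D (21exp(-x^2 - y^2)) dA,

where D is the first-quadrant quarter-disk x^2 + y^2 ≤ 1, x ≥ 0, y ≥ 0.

The region D is 0 ≤ r ≤ 1, 0 ≤ θ ≤ π/2 in polar coordinates, where x = r cos(θ), y = r sin(θ), and dA = r dr dθ.

Under the substitution, the integrand becomes 21exp(-r^2), so

    ∬_D (21exp(-x^2 - y^2)) dA = ∫_{0}^{π/2} ∫_{0}^{1} (21exp(-r^2)) · r dr dθ.

Inner integral (in r): ∫_{0}^{1} (21exp(-r^2)) · r dr = 21/2 - 21exp(-1)/2.

Outer integral (in θ): ∫_{0}^{π/2} (21/2 - 21exp(-1)/2) dθ = -21π (1 - e)exp(-1)/4.

Therefore ∬_D (21exp(-x^2 - y^2)) dA = -21π (1 - e)exp(-1)/4.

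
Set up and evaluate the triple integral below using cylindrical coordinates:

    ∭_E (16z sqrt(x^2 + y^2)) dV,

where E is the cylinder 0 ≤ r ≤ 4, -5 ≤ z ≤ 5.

In cylindrical coordinates, x = r cos(θ), y = r sin(θ), z = z, and dV = r dr dθ dz.

The integrand becomes 16r z, so

    ∭_E (16z sqrt(x^2 + y^2)) dV = ∫_{0}^{2π} ∫_{0}^{4} ∫_{-5}^{5} (16r z) · r dz dr dθ.

Inner (z): 0.
Middle (r from 0 to 4): 0.
Outer (θ): 0.

Therefore the triple integral equals 0.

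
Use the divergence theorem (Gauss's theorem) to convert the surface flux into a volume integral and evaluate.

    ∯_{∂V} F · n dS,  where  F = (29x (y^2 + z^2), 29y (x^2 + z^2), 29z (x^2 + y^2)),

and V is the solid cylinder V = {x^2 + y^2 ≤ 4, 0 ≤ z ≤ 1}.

By the divergence theorem,

    ∯_{∂V} F · n dS = ∭_V (∇ · F) dV.

Compute the divergence:
    ∇ · F = ∂F_x/∂x + ∂F_y/∂y + ∂F_z/∂z = 29y^2 + 29z^2 + 29x^2 + 29z^2 + 29x^2 + 29y^2 = 58x^2 + 58y^2 + 58z^2.

In cylindrical coordinates, x = r cos(θ), y = r sin(θ), z = z, dV = r dr dθ dz, with 0 ≤ r ≤ 2, 0 ≤ θ ≤ 2π, 0 ≤ z ≤ 1.

The integrand, after substitution and multiplying by the volume element, becomes (58r^2 + 58z^2) · r, so

    ∭_V (∇·F) dV = ∫_0^{2π} ∫_0^{2} ∫_0^{1} (58r^2 + 58z^2) · r dz dr dθ.

Inner (z from 0 to 1): 58r (r^2 + 1/3).
Middle (r from 0 to 2): 812/3.
Outer (θ from 0 to 2π): 1624π/3.

Therefore ∯_{∂V} F · n dS = 1624π/3.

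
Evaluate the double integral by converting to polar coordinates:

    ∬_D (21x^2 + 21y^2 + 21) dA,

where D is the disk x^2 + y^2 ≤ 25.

The region D is 0 ≤ r ≤ 5, 0 ≤ θ ≤ 2π in polar coordinates, where x = r cos(θ), y = r sin(θ), and dA = r dr dθ.

Under the substitution, the integrand becomes 21r^2 + 21, so

    ∬_D (21x^2 + 21y^2 + 21) dA = ∫_{0}^{2π} ∫_{0}^{5} (21r^2 + 21) · r dr dθ.

Inner integral (in r): ∫_{0}^{5} (21r^2 + 21) · r dr = 14175/4.

Outer integral (in θ): ∫_{0}^{2π} (14175/4) dθ = 14175π/2.

Therefore ∬_D (21x^2 + 21y^2 + 21) dA = 14175π/2.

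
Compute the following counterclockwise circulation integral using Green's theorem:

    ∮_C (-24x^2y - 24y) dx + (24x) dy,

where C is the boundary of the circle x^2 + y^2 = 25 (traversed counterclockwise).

Green's theorem converts the closed line integral into a double integral over the enclosed region D:

    ∮_C P dx + Q dy = ∬_D (∂Q/∂x - ∂P/∂y) dA.

Here P = -24x^2y - 24y, Q = 24x, so

    ∂Q/∂x = 24,    ∂P/∂y = -24x^2 - 24,
    ∂Q/∂x - ∂P/∂y = 24x^2 + 48.

D is the region x^2 + y^2 ≤ 25. Evaluating the double integral:

In polar coordinates (x = r cos θ, y = r sin θ, dA = r dr dθ) the integrand becomes 24r^2cos(θ)^2 + 48, so

    ∬_D (24x^2 + 48) dA = ∫_0^{2π} ∫_0^{5} (24r^2cos(θ)^2 + 48) · r dr dθ.

Inner (r from 0 to 5): 3750cos(θ)^2 + 600.
Outer (θ from 0 to 2π): 4950π.

Therefore ∮_C P dx + Q dy = 4950π.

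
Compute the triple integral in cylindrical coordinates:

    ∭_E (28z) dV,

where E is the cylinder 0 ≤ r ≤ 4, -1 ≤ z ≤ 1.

In cylindrical coordinates, x = r cos(θ), y = r sin(θ), z = z, and dV = r dr dθ dz.

The integrand becomes 28z, so

    ∭_E (28z) dV = ∫_{0}^{2π} ∫_{0}^{4} ∫_{-1}^{1} (28z) · r dz dr dθ.

Inner (z): 0.
Middle (r from 0 to 4): 0.
Outer (θ): 0.

Therefore the triple integral equals 0.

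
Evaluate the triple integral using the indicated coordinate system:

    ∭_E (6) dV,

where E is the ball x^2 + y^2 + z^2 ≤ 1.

In spherical coordinates, x = ρ sin(φ) cos(θ), y = ρ sin(φ) sin(θ), z = ρ cos(φ), and dV = ρ^2 sin(φ) dρ dφ dθ.

The integrand becomes 6, so

    ∭_E (6) dV = ∫_{0}^{2π} ∫_{0}^{π} ∫_{0}^{1} (6) · ρ^2 sin(φ) dρ dφ dθ.

Inner (ρ): 2sin(φ).
Middle (φ): 4.
Outer (θ): 8π.

Therefore the triple integral equals 8π.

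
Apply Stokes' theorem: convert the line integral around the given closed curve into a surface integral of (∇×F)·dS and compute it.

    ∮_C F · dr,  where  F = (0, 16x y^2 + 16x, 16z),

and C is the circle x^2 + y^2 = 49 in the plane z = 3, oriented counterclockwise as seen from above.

Let S be the flat disk x^2 + y^2 ≤ 49 in the plane z = 3, with upward unit normal n̂ = ẑ. By Stokes' theorem,

    ∮_C F · dr = ∬_S (∇ × F) · n̂ dS = ∬_D (curl F)_z dA,

where D is the disk x^2 + y^2 ≤ 49.

Compute the curl of F = (0, 16x y^2 + 16x, 16z):
    (∇ × F)_x = ∂F_z/∂y - ∂F_y/∂z = 0,
    (∇ × F)_y = ∂F_x/∂z - ∂F_z/∂x = 0,
    (∇ × F)_z = ∂F_y/∂x - ∂F_x/∂y = 16y^2 + 16.

On z = 3, (curl F)_z = 16y^2 + 16.

Convert to polar (x = r cos θ, y = r sin θ, dA = r dr dθ); the integrand becomes 16r^2sin(θ)^2 + 16, so

    ∬_D (curl F)_z dA = ∫_0^{2π} ∫_0^{7} (16r^2sin(θ)^2 + 16) · r dr dθ.

Inner (r from 0 to 7): 9604sin(θ)^2 + 392.
Outer (θ from 0 to 2π): 10388π.

Therefore ∮_C F · dr = 10388π.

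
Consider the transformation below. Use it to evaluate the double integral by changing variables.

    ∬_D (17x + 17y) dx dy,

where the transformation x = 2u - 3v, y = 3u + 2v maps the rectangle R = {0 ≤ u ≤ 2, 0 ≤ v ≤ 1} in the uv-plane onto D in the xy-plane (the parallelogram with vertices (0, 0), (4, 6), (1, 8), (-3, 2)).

Compute the Jacobian determinant of (x, y) with respect to (u, v):

    ∂(x,y)/∂(u,v) = | 2  -3 | = (2)(2) - (-3)(3) = 13.
                   | 3  2 |

Its absolute value is |J| = 13 (the area scaling factor).

Substituting x = 2u - 3v, y = 3u + 2v into the integrand,

    17x + 17y → 85u - 17v,

so the integral becomes

    ∬_R (85u - 17v) · |J| du dv = ∫_0^2 ∫_0^1 (1105u - 221v) dv du.

Inner (v): 1105u - 221/2.
Outer (u): 1989.

Therefore ∬_D (17x + 17y) dx dy = 1989.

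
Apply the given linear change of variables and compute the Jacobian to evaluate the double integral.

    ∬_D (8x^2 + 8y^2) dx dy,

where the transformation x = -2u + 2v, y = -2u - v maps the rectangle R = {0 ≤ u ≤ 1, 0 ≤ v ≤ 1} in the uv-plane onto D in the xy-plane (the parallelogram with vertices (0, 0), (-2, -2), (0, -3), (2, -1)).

Compute the Jacobian determinant of (x, y) with respect to (u, v):

    ∂(x,y)/∂(u,v) = | -2  2 | = (-2)(-1) - (2)(-2) = 6.
                   | -2  -1 |

Its absolute value is |J| = 6 (the area scaling factor).

Substituting x = -2u + 2v, y = -2u - v into the integrand,

    8x^2 + 8y^2 → 64u^2 - 32u v + 40v^2,

so the integral becomes

    ∬_R (64u^2 - 32u v + 40v^2) · |J| du dv = ∫_0^1 ∫_0^1 (384u^2 - 192u v + 240v^2) dv du.

Inner (v): 384u^2 - 96u + 80.
Outer (u): 160.

Therefore ∬_D (8x^2 + 8y^2) dx dy = 160.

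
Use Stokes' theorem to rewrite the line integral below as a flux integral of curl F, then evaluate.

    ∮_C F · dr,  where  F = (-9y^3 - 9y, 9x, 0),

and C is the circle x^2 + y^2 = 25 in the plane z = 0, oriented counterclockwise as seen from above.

Let S be the flat disk x^2 + y^2 ≤ 25 in the plane z = 0, with upward unit normal n̂ = ẑ. By Stokes' theorem,

    ∮_C F · dr = ∬_S (∇ × F) · n̂ dS = ∬_D (curl F)_z dA,

where D is the disk x^2 + y^2 ≤ 25.

Compute the curl of F = (-9y^3 - 9y, 9x, 0):
    (∇ × F)_x = ∂F_z/∂y - ∂F_y/∂z = 0,
    (∇ × F)_y = ∂F_x/∂z - ∂F_z/∂x = 0,
    (∇ × F)_z = ∂F_y/∂x - ∂F_x/∂y = 27y^2 + 18.

On z = 0, (curl F)_z = 27y^2 + 18.

Convert to polar (x = r cos θ, y = r sin θ, dA = r dr dθ); the integrand becomes 27r^2sin(θ)^2 + 18, so

    ∬_D (curl F)_z dA = ∫_0^{2π} ∫_0^{5} (27r^2sin(θ)^2 + 18) · r dr dθ.

Inner (r from 0 to 5): 16875sin(θ)^2/4 + 225.
Outer (θ from 0 to 2π): 18675π/4.

Therefore ∮_C F · dr = 18675π/4.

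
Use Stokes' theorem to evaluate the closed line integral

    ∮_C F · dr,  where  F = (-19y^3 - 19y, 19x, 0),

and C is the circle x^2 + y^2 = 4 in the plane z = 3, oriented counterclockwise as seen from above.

Let S be the flat disk x^2 + y^2 ≤ 4 in the plane z = 3, with upward unit normal n̂ = ẑ. By Stokes' theorem,

    ∮_C F · dr = ∬_S (∇ × F) · n̂ dS = ∬_D (curl F)_z dA,

where D is the disk x^2 + y^2 ≤ 4.

Compute the curl of F = (-19y^3 - 19y, 19x, 0):
    (∇ × F)_x = ∂F_z/∂y - ∂F_y/∂z = 0,
    (∇ × F)_y = ∂F_x/∂z - ∂F_z/∂x = 0,
    (∇ × F)_z = ∂F_y/∂x - ∂F_x/∂y = 57y^2 + 38.

On z = 3, (curl F)_z = 57y^2 + 38.

Convert to polar (x = r cos θ, y = r sin θ, dA = r dr dθ); the integrand becomes 57r^2sin(θ)^2 + 38, so

    ∬_D (curl F)_z dA = ∫_0^{2π} ∫_0^{2} (57r^2sin(θ)^2 + 38) · r dr dθ.

Inner (r from 0 to 2): 228sin(θ)^2 + 76.
Outer (θ from 0 to 2π): 380π.

Therefore ∮_C F · dr = 380π.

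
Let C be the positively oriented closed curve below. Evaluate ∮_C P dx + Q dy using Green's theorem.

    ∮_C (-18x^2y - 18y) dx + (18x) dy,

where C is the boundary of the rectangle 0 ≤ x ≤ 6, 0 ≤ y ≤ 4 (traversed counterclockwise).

Green's theorem converts the closed line integral into a double integral over the enclosed region D:

    ∮_C P dx + Q dy = ∬_D (∂Q/∂x - ∂P/∂y) dA.

Here P = -18x^2y - 18y, Q = 18x, so

    ∂Q/∂x = 18,    ∂P/∂y = -18x^2 - 18,
    ∂Q/∂x - ∂P/∂y = 18x^2 + 36.

D is the region 0 ≤ x ≤ 6, 0 ≤ y ≤ 4. Evaluating the double integral:

    ∬_D (18x^2 + 36) dA = ∫_0^{6} ∫_0^{4} (18x^2 + 36) dy dx.

Inner (y from 0 to 4): 72x^2 + 144.
Outer (x from 0 to 6): 6048.

Therefore ∮_C P dx + Q dy = 6048.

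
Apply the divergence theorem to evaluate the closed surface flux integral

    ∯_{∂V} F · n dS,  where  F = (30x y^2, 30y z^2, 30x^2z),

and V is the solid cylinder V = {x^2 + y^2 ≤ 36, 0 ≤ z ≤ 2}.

By the divergence theorem,

    ∯_{∂V} F · n dS = ∭_V (∇ · F) dV.

Compute the divergence:
    ∇ · F = ∂F_x/∂x + ∂F_y/∂y + ∂F_z/∂z = 30y^2 + 30z^2 + 30x^2 = 30x^2 + 30y^2 + 30z^2.

In cylindrical coordinates, x = r cos(θ), y = r sin(θ), z = z, dV = r dr dθ dz, with 0 ≤ r ≤ 6, 0 ≤ θ ≤ 2π, 0 ≤ z ≤ 2.

The integrand, after substitution and multiplying by the volume element, becomes (30r^2 + 30z^2) · r, so

    ∭_V (∇·F) dV = ∫_0^{2π} ∫_0^{6} ∫_0^{2} (30r^2 + 30z^2) · r dz dr dθ.

Inner (z from 0 to 2): 60r^3 + 80r.
Middle (r from 0 to 6): 20880.
Outer (θ from 0 to 2π): 41760π.

Therefore ∯_{∂V} F · n dS = 41760π.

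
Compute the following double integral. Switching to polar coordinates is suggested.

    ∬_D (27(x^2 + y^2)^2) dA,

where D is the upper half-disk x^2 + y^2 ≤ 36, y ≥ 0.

The region D is 0 ≤ r ≤ 6, 0 ≤ θ ≤ π in polar coordinates, where x = r cos(θ), y = r sin(θ), and dA = r dr dθ.

Under the substitution, the integrand becomes 27r^4, so

    ∬_D (27(x^2 + y^2)^2) dA = ∫_{0}^{π} ∫_{0}^{6} (27r^4) · r dr dθ.

Inner integral (in r): ∫_{0}^{6} (27r^4) · r dr = 209952.

Outer integral (in θ): ∫_{0}^{π} (209952) dθ = 209952π.

Therefore ∬_D (27(x^2 + y^2)^2) dA = 209952π.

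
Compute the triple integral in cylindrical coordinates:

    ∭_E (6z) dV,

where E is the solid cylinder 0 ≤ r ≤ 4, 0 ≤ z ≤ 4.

In cylindrical coordinates, x = r cos(θ), y = r sin(θ), z = z, and dV = r dr dθ dz.

The integrand becomes 6z, so

    ∭_E (6z) dV = ∫_{0}^{2π} ∫_{0}^{4} ∫_{0}^{4} (6z) · r dz dr dθ.

Inner (z): 48r.
Middle (r from 0 to 4): 384.
Outer (θ): 768π.

Therefore the triple integral equals 768π.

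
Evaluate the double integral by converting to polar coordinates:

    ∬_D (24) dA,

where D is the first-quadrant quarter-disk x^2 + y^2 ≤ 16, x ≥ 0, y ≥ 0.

The region D is 0 ≤ r ≤ 4, 0 ≤ θ ≤ π/2 in polar coordinates, where x = r cos(θ), y = r sin(θ), and dA = r dr dθ.

Under the substitution, the integrand becomes 24, so

    ∬_D (24) dA = ∫_{0}^{π/2} ∫_{0}^{4} (24) · r dr dθ.

Inner integral (in r): ∫_{0}^{4} (24) · r dr = 192.

Outer integral (in θ): ∫_{0}^{π/2} (192) dθ = 96π.

Therefore ∬_D (24) dA = 96π.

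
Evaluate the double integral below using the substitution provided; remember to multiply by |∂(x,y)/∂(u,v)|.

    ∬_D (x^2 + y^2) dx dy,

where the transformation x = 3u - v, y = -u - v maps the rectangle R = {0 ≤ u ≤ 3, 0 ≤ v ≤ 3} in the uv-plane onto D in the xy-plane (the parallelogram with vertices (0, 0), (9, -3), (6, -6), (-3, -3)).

Compute the Jacobian determinant of (x, y) with respect to (u, v):

    ∂(x,y)/∂(u,v) = | 3  -1 | = (3)(-1) - (-1)(-1) = -4.
                   | -1  -1 |

Its absolute value is |J| = 4 (the area scaling factor).

Substituting x = 3u - v, y = -u - v into the integrand,

    x^2 + y^2 → 10u^2 - 4u v + 2v^2,

so the integral becomes

    ∬_R (10u^2 - 4u v + 2v^2) · |J| du dv = ∫_0^3 ∫_0^3 (40u^2 - 16u v + 8v^2) dv du.

Inner (v): 120u^2 - 72u + 72.
Outer (u): 972.

Therefore ∬_D (x^2 + y^2) dx dy = 972.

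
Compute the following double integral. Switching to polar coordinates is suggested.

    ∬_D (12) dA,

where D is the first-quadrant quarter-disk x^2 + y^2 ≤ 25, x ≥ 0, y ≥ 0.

The region D is 0 ≤ r ≤ 5, 0 ≤ θ ≤ π/2 in polar coordinates, where x = r cos(θ), y = r sin(θ), and dA = r dr dθ.

Under the substitution, the integrand becomes 12, so

    ∬_D (12) dA = ∫_{0}^{π/2} ∫_{0}^{5} (12) · r dr dθ.

Inner integral (in r): ∫_{0}^{5} (12) · r dr = 150.

Outer integral (in θ): ∫_{0}^{π/2} (150) dθ = 75π.

Therefore ∬_D (12) dA = 75π.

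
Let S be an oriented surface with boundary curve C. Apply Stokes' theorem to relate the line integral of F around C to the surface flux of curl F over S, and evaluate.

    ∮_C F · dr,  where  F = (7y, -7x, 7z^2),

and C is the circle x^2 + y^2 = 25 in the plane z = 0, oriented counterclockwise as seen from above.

Let S be the flat disk x^2 + y^2 ≤ 25 in the plane z = 0, with upward unit normal n̂ = ẑ. By Stokes' theorem,

    ∮_C F · dr = ∬_S (∇ × F) · n̂ dS = ∬_D (curl F)_z dA,

where D is the disk x^2 + y^2 ≤ 25.

Compute the curl of F = (7y, -7x, 7z^2):
    (∇ × F)_x = ∂F_z/∂y - ∂F_y/∂z = 0,
    (∇ × F)_y = ∂F_x/∂z - ∂F_z/∂x = 0,
    (∇ × F)_z = ∂F_y/∂x - ∂F_x/∂y = -14.

On z = 0, (curl F)_z = -14.

Convert to polar (x = r cos θ, y = r sin θ, dA = r dr dθ); the integrand becomes -14, so

    ∬_D (curl F)_z dA = ∫_0^{2π} ∫_0^{5} (-14) · r dr dθ.

Inner (r from 0 to 5): -175.
Outer (θ from 0 to 2π): -350π.

Therefore ∮_C F · dr = -350π.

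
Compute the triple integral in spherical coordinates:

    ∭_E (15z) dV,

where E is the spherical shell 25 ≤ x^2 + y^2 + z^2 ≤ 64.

In spherical coordinates, x = ρ sin(φ) cos(θ), y = ρ sin(φ) sin(θ), z = ρ cos(φ), and dV = ρ^2 sin(φ) dρ dφ dθ.

The integrand becomes 15ρ cos(φ), so

    ∭_E (15z) dV = ∫_{0}^{2π} ∫_{0}^{π} ∫_{5}^{8} (15ρ cos(φ)) · ρ^2 sin(φ) dρ dφ dθ.

Inner (ρ): 52065sin(2φ)/8.
Middle (φ): 0.
Outer (θ): 0.

Therefore the triple integral equals 0.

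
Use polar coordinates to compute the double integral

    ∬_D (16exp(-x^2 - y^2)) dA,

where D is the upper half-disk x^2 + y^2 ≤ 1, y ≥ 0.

The region D is 0 ≤ r ≤ 1, 0 ≤ θ ≤ π in polar coordinates, where x = r cos(θ), y = r sin(θ), and dA = r dr dθ.

Under the substitution, the integrand becomes 16exp(-r^2), so

    ∬_D (16exp(-x^2 - y^2)) dA = ∫_{0}^{π} ∫_{0}^{1} (16exp(-r^2)) · r dr dθ.

Inner integral (in r): ∫_{0}^{1} (16exp(-r^2)) · r dr = 8 - 8exp(-1).

Outer integral (in θ): ∫_{0}^{π} (8 - 8exp(-1)) dθ = -8π exp(-1) + 8π.

Therefore ∬_D (16exp(-x^2 - y^2)) dA = -8π exp(-1) + 8π.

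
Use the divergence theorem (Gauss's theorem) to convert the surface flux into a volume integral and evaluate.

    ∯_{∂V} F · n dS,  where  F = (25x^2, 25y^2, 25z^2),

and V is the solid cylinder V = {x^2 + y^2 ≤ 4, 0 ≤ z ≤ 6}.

By the divergence theorem,

    ∯_{∂V} F · n dS = ∭_V (∇ · F) dV.

Compute the divergence:
    ∇ · F = ∂F_x/∂x + ∂F_y/∂y + ∂F_z/∂z = 50x + 50y + 50z.

In cylindrical coordinates, x = r cos(θ), y = r sin(θ), z = z, dV = r dr dθ dz, with 0 ≤ r ≤ 2, 0 ≤ θ ≤ 2π, 0 ≤ z ≤ 6.

The integrand, after substitution and multiplying by the volume element, becomes (50sqrt(2)r sin(θ + π/4) + 50z) · r, so

    ∭_V (∇·F) dV = ∫_0^{2π} ∫_0^{2} ∫_0^{6} (50sqrt(2)r sin(θ + π/4) + 50z) · r dz dr dθ.

Inner (z from 0 to 6): 300r (sqrt(2)r sin(θ + π/4) + 3).
Middle (r from 0 to 2): 800sqrt(2)sin(θ + π/4) + 1800.
Outer (θ from 0 to 2π): 3600π.

Therefore ∯_{∂V} F · n dS = 3600π.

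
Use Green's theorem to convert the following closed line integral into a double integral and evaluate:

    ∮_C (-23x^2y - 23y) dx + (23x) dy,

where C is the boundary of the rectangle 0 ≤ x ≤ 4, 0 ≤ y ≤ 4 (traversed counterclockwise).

Green's theorem converts the closed line integral into a double integral over the enclosed region D:

    ∮_C P dx + Q dy = ∬_D (∂Q/∂x - ∂P/∂y) dA.

Here P = -23x^2y - 23y, Q = 23x, so

    ∂Q/∂x = 23,    ∂P/∂y = -23x^2 - 23,
    ∂Q/∂x - ∂P/∂y = 23x^2 + 46.

D is the region 0 ≤ x ≤ 4, 0 ≤ y ≤ 4. Evaluating the double integral:

    ∬_D (23x^2 + 46) dA = ∫_0^{4} ∫_0^{4} (23x^2 + 46) dy dx.

Inner (y from 0 to 4): 92x^2 + 184.
Outer (x from 0 to 4): 8096/3.

Therefore ∮_C P dx + Q dy = 8096/3.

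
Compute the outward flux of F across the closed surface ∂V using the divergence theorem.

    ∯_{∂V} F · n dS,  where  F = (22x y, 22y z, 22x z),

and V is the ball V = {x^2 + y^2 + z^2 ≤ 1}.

By the divergence theorem,

    ∯_{∂V} F · n dS = ∭_V (∇ · F) dV.

Compute the divergence:
    ∇ · F = ∂F_x/∂x + ∂F_y/∂y + ∂F_z/∂z = 22y + 22z + 22x = 22x + 22y + 22z.

In spherical coordinates, x = ρ sin(φ) cos(θ), y = ρ sin(φ) sin(θ), z = ρ cos(φ), dV = ρ^2 sin(φ) dρ dφ dθ, with 0 ≤ ρ ≤ 1, 0 ≤ φ ≤ π, 0 ≤ θ ≤ 2π.

The integrand, after substitution and multiplying by the volume element, becomes (22ρ (sqrt(2)sin(φ)sin(θ + π/4) + cos(φ))) · ρ^2 sin(φ), so

    ∭_V (∇·F) dV = ∫_0^{2π} ∫_0^{π} ∫_0^{1} (22ρ (sqrt(2)sin(φ)sin(θ + π/4) + cos(φ))) · ρ^2 sin(φ) dρ dφ dθ.

Inner (ρ from 0 to 1): 11(sqrt(2)sin(φ)sin(θ + π/4) + cos(φ))sin(φ)/2.
Middle (φ from 0 to π): 11sqrt(2)π sin(θ + π/4)/4.
Outer (θ from 0 to 2π): 0.

Therefore ∯_{∂V} F · n dS = 0.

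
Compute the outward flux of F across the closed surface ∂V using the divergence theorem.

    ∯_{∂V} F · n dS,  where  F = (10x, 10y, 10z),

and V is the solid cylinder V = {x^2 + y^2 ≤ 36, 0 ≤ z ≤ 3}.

By the divergence theorem,

    ∯_{∂V} F · n dS = ∭_V (∇ · F) dV.

Compute the divergence:
    ∇ · F = ∂F_x/∂x + ∂F_y/∂y + ∂F_z/∂z = 10 + 10 + 10 = 30.

In cylindrical coordinates, x = r cos(θ), y = r sin(θ), z = z, dV = r dr dθ dz, with 0 ≤ r ≤ 6, 0 ≤ θ ≤ 2π, 0 ≤ z ≤ 3.

The integrand, after substitution and multiplying by the volume element, becomes (30) · r, so

    ∭_V (∇·F) dV = ∫_0^{2π} ∫_0^{6} ∫_0^{3} (30) · r dz dr dθ.

Inner (z from 0 to 3): 90r.
Middle (r from 0 to 6): 1620.
Outer (θ from 0 to 2π): 3240π.

Therefore ∯_{∂V} F · n dS = 3240π.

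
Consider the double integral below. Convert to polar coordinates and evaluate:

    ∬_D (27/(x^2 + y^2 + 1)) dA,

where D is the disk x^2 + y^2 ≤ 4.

The region D is 0 ≤ r ≤ 2, 0 ≤ θ ≤ 2π in polar coordinates, where x = r cos(θ), y = r sin(θ), and dA = r dr dθ.

Under the substitution, the integrand becomes 27/(r^2 + 1), so

    ∬_D (27/(x^2 + y^2 + 1)) dA = ∫_{0}^{2π} ∫_{0}^{2} (27/(r^2 + 1)) · r dr dθ.

Inner integral (in r): ∫_{0}^{2} (27/(r^2 + 1)) · r dr = 27log(5)/2.

Outer integral (in θ): ∫_{0}^{2π} (27log(5)/2) dθ = 27π log(5).

Therefore ∬_D (27/(x^2 + y^2 + 1)) dA = 27π log(5).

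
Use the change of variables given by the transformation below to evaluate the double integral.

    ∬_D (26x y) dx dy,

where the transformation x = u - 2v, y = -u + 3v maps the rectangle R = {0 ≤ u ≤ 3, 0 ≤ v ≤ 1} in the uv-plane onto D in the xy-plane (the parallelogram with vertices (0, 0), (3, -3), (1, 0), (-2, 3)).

Compute the Jacobian determinant of (x, y) with respect to (u, v):

    ∂(x,y)/∂(u,v) = | 1  -2 | = (1)(3) - (-2)(-1) = 1.
                   | -1  3 |

Its absolute value is |J| = 1 (the area scaling factor).

Substituting x = u - 2v, y = -u + 3v into the integrand,

    26x y → -26u^2 + 130u v - 156v^2,

so the integral becomes

    ∬_R (-26u^2 + 130u v - 156v^2) · |J| du dv = ∫_0^3 ∫_0^1 (-26u^2 + 130u v - 156v^2) dv du.

Inner (v): -26u^2 + 65u - 52.
Outer (u): -195/2.

Therefore ∬_D (26x y) dx dy = -195/2.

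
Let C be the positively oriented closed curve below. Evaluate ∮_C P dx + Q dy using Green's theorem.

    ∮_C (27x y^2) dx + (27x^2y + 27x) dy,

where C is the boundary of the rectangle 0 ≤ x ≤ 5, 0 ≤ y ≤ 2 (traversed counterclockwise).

Green's theorem converts the closed line integral into a double integral over the enclosed region D:

    ∮_C P dx + Q dy = ∬_D (∂Q/∂x - ∂P/∂y) dA.

Here P = 27x y^2, Q = 27x^2y + 27x, so

    ∂Q/∂x = 54x y + 27,    ∂P/∂y = 54x y,
    ∂Q/∂x - ∂P/∂y = 27.

D is the region 0 ≤ x ≤ 5, 0 ≤ y ≤ 2. Evaluating the double integral:

    ∬_D (27) dA = ∫_0^{5} ∫_0^{2} (27) dy dx.

Inner (y from 0 to 2): 54.
Outer (x from 0 to 5): 270.

Therefore ∮_C P dx + Q dy = 270.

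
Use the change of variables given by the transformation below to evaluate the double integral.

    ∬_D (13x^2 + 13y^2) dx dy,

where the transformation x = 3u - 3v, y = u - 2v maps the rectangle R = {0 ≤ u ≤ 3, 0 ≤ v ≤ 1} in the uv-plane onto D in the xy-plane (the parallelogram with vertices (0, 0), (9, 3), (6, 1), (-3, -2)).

Compute the Jacobian determinant of (x, y) with respect to (u, v):

    ∂(x,y)/∂(u,v) = | 3  -3 | = (3)(-2) - (-3)(1) = -3.
                   | 1  -2 |

Its absolute value is |J| = 3 (the area scaling factor).

Substituting x = 3u - 3v, y = u - 2v into the integrand,

    13x^2 + 13y^2 → 130u^2 - 286u v + 169v^2,

so the integral becomes

    ∬_R (130u^2 - 286u v + 169v^2) · |J| du dv = ∫_0^3 ∫_0^1 (390u^2 - 858u v + 507v^2) dv du.

Inner (v): 390u^2 - 429u + 169.
Outer (u): 4173/2.

Therefore ∬_D (13x^2 + 13y^2) dx dy = 4173/2.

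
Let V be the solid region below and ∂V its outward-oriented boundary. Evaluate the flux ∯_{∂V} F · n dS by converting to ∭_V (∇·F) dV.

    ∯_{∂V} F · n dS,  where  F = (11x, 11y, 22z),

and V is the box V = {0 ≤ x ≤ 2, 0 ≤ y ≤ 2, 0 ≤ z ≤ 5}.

By the divergence theorem,

    ∯_{∂V} F · n dS = ∭_V (∇ · F) dV.

Compute the divergence:
    ∇ · F = ∂F_x/∂x + ∂F_y/∂y + ∂F_z/∂z = 11 + 11 + 22 = 44.

V is a rectangular box, so dV = dx dy dz with 0 ≤ x ≤ 2, 0 ≤ y ≤ 2, 0 ≤ z ≤ 5.

Integrate (44) over V as an iterated integral:

    ∭_V (∇·F) dV = ∫_0^{2} ∫_0^{2} ∫_0^{5} (44) dz dy dx.

Inner (z from 0 to 5): 220.
Middle (y from 0 to 2): 440.
Outer (x from 0 to 2): 880.

Therefore ∯_{∂V} F · n dS = 880.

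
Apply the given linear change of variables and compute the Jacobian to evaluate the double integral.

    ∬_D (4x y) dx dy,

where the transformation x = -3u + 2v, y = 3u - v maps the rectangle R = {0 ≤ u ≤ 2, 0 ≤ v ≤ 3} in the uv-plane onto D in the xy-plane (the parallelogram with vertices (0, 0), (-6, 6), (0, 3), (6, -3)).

Compute the Jacobian determinant of (x, y) with respect to (u, v):

    ∂(x,y)/∂(u,v) = | -3  2 | = (-3)(-1) - (2)(3) = -3.
                   | 3  -1 |

Its absolute value is |J| = 3 (the area scaling factor).

Substituting x = -3u + 2v, y = 3u - v into the integrand,

    4x y → -36u^2 + 36u v - 8v^2,

so the integral becomes

    ∬_R (-36u^2 + 36u v - 8v^2) · |J| du dv = ∫_0^2 ∫_0^3 (-108u^2 + 108u v - 24v^2) dv du.

Inner (v): -324u^2 + 486u - 216.
Outer (u): -324.

Therefore ∬_D (4x y) dx dy = -324.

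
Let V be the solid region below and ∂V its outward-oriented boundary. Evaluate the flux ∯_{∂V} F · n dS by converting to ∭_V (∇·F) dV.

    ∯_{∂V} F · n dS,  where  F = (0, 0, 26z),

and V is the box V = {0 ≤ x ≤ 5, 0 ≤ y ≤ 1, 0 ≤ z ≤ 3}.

By the divergence theorem,

    ∯_{∂V} F · n dS = ∭_V (∇ · F) dV.

Compute the divergence:
    ∇ · F = ∂F_x/∂x + ∂F_y/∂y + ∂F_z/∂z = 0 + 0 + 26 = 26.

V is a rectangular box, so dV = dx dy dz with 0 ≤ x ≤ 5, 0 ≤ y ≤ 1, 0 ≤ z ≤ 3.

Integrate (26) over V as an iterated integral:

    ∭_V (∇·F) dV = ∫_0^{5} ∫_0^{1} ∫_0^{3} (26) dz dy dx.

Inner (z from 0 to 3): 78.
Middle (y from 0 to 1): 78.
Outer (x from 0 to 5): 390.

Therefore ∯_{∂V} F · n dS = 390.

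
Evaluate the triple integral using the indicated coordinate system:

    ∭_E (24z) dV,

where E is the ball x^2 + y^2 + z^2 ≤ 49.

In spherical coordinates, x = ρ sin(φ) cos(θ), y = ρ sin(φ) sin(θ), z = ρ cos(φ), and dV = ρ^2 sin(φ) dρ dφ dθ.

The integrand becomes 24ρ cos(φ), so

    ∭_E (24z) dV = ∫_{0}^{2π} ∫_{0}^{π} ∫_{0}^{7} (24ρ cos(φ)) · ρ^2 sin(φ) dρ dφ dθ.

Inner (ρ): 7203sin(2φ).
Middle (φ): 0.
Outer (θ): 0.

Therefore the triple integral equals 0.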